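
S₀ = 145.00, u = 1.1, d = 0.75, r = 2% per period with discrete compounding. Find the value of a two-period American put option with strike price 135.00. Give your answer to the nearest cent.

8.49

Risk-neutral probability p = (1 + 0.02 − 0.75)/(1.1 − 0.75) = 0.2700/0.3500 = 0.7714
Terminal stock prices: S_uu = 175.5, S_ud = 119.6, S_dd = 81.56
Terminal payoffs (K − S): max(-40.45, 0) = 0, max(15.38, 0) = 15.38, max(53.44, 0) = 53.44
Node u (S = 159.5): continuation = 1/1.02·[0.7714·0.0000 + 0.2286·15.3750] = 3.4454; exercise value = 0.0000 ≤ continuation, so V_u = 3.4454
Node d (S = 108.8): continuation = 1/1.02·[0.7714·15.3750 + 0.2286·53.4375] = 23.6029; exercise value = 26.2500 > continuation, so V_d = 26.2500 (exercise)
Node 0 (S = 145): continuation = 1/1.02·[0.7714·3.4454 + 0.2286·26.2500] = 8.4881; exercise value = 0.0000 ≤ continuation, so V_0 = 8.4881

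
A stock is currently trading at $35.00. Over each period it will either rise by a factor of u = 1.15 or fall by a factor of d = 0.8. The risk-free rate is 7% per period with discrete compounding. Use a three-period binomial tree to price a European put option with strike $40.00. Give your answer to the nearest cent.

$2.61

Risk-neutral probability p = (1 + 0.07 − 0.8)/(1.15 − 0.8) = 0.2700/0.3500 = 0.7714
Terminal stock prices: S_uuu = 53.23, S_uud = 37.03, S_udd = 25.76, S_ddd = 17.92
Terminal payoffs (K − S): max(-13.23, 0) = 0, max(2.97, 0) = 2.97, max(14.24, 0) = 14.24, max(22.08, 0) = 22.08
Node uu (S = 46.29): V_uu = 1/1.07·[0.7714·0.0000 + 0.2286·2.9700] = 0.6344
Node ud (S = 32.2): V_ud = 1/1.07·[0.7714·2.9700 + 0.2286·14.2400] = 5.1832
Node dd (S = 22.4): V_dd = 1/1.07·[0.7714·14.2400 + 0.2286·22.0800] = 14.9832
Node u (S = 40.25): V_u = 1/1.07·[0.7714·0.6344 + 0.2286·5.1832] = 1.5646
Node d (S = 28): V_d = 1/1.07·[0.7714·5.1832 + 0.2286·14.9832] = 6.9375
Node 0 (S = 35): V_0 = 1/1.07·[0.7714·1.5646 + 0.2286·6.9375] = 2.6100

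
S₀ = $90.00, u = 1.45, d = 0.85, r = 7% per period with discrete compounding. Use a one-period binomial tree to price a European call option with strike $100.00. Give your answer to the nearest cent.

Risk-neutral probability p = (1 + 0.07 − 0.85)/(1.45 − 0.85) = 0.2200/0.6000 = 0.3667
Terminal stock prices: S_u = 130.5, S_d = 76.5
Terminal payoffs (S − K): max(30.5, 0) = 30.5, max(-23.5, 0) = 0
Node 0 (S = 90): V_0 = 1/1.07·[0.3667·30.5000 + 0.6333·0.0000] = 10.4517

$10.45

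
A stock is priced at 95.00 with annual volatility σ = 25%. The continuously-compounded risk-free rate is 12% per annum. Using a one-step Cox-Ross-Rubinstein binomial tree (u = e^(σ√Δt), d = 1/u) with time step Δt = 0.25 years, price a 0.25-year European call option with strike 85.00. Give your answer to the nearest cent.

12.97

CRR parameters: u = e^(σ√Δt) = e^(0.25·√0.25) = 1.1331, d = 1/u = 0.8825
Per-period rate: rΔt = 0.12·0.25 = 0.03, so R = e^0.03 = 1.0305
Risk-neutral probability p = (e^0.03 − 0.8825)/(1.1331 − 0.8825) = 0.1480/0.2507 = 0.5903
Terminal stock prices: S_u = 107.6, S_d = 83.84
Terminal payoffs (S − K): max(22.65, 0) = 22.65, max(-1.163, 0) = 0
Node 0 (S = 95): V_0 = e^(−0.03)·[0.5903·22.6491 + 0.4097·0.0000] = 12.9745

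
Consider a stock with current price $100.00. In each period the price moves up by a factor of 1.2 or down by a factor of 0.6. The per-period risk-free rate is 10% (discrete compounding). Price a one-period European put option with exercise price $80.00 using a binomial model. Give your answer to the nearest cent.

Risk-neutral probability p = (1 + 0.1 − 0.6)/(1.2 − 0.6) = 0.5000/0.6000 = 0.8333
Terminal stock prices: S_u = 120, S_d = 60
Terminal payoffs (K − S): max(-40, 0) = 0, max(20, 0) = 20
Node 0 (S = 100): V_0 = 1/1.1·[0.8333·0.0000 + 0.1667·20.0000] = 3.0303

$3.03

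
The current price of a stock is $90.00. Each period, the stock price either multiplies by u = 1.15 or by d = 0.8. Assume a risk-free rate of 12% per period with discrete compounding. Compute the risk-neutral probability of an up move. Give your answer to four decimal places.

p = 0.9143

Risk-neutral probability p = (1 + 0.12 − 0.8)/(1.15 − 0.8) = 0.3200/0.3500 = 0.9143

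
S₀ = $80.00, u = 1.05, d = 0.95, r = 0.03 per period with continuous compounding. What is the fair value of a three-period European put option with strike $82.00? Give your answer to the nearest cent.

$0.61

Risk-neutral probability p = (e^0.03 − 0.95)/(1.05 − 0.95) = 0.0805/0.1000 = 0.8045
Terminal stock prices: S_uuu = 92.61, S_uud = 83.79, S_udd = 75.81, S_ddd = 68.59
Terminal payoffs (K − S): max(-10.61, 0) = 0, max(-1.79, 0) = 0, max(6.19, 0) = 6.19, max(13.41, 0) = 13.41
Node uu (S = 88.2): V_uu = e^(−0.03)·[0.8045·0.0000 + 0.1955·0.0000] = 0.0000
Node ud (S = 79.8): V_ud = e^(−0.03)·[0.8045·0.0000 + 0.1955·6.1900] = 1.1741
Node dd (S = 72.2): V_dd = e^(−0.03)·[0.8045·6.1900 + 0.1955·13.4100] = 7.3765
Node u (S = 84): V_u = e^(−0.03)·[0.8045·0.0000 + 0.1955·1.1741] = 0.2227
Node d (S = 76): V_d = e^(−0.03)·[0.8045·1.1741 + 0.1955·7.3765] = 2.3159
Node 0 (S = 80): V_0 = e^(−0.03)·[0.8045·0.2227 + 0.1955·2.3159] = 0.6131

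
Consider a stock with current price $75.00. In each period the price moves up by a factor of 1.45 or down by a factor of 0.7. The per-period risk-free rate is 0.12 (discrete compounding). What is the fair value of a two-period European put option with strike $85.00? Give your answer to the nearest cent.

Risk-neutral probability p = (1 + 0.12 − 0.7)/(1.45 − 0.7) = 0.4200/0.7500 = 0.5600
Terminal stock prices: S_uu = 157.7, S_ud = 76.12, S_dd = 36.75
Terminal payoffs (K − S): max(-72.69, 0) = 0, max(8.875, 0) = 8.875, max(48.25, 0) = 48.25
Node u (S = 108.8): V_u = 1/1.12·[0.5600·0.0000 + 0.4400·8.8750] = 3.4866
Node d (S = 52.5): V_d = 1/1.12·[0.5600·8.8750 + 0.4400·48.2500] = 23.3929
Node 0 (S = 75): V_0 = 1/1.12·[0.5600·3.4866 + 0.4400·23.3929] = 10.9334

$10.93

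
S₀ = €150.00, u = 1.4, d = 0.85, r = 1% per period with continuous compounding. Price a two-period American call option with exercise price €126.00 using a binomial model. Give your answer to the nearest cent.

€35.18

Risk-neutral probability p = (e^0.01 − 0.85)/(1.4 − 0.85) = 0.1601/0.5500 = 0.2910
Terminal stock prices: S_uu = 294, S_ud = 178.5, S_dd = 108.4
Terminal payoffs (S − K): max(168, 0) = 168, max(52.5, 0) = 52.5, max(-17.63, 0) = 0
Node u (S = 210): continuation = e^(−0.01)·[0.2910·168.0000 + 0.7090·52.5000] = 85.2537; exercise value = 84.0000 ≤ continuation, so V_u = 85.2537
Node d (S = 127.5): continuation = e^(−0.01)·[0.2910·52.5000 + 0.7090·0.0000] = 15.1255; exercise value = 1.5000 ≤ continuation, so V_d = 15.1255
Node 0 (S = 150): continuation = e^(−0.01)·[0.2910·85.2537 + 0.7090·15.1255] = 35.1793; exercise value = 24.0000 ≤ continuation, so V_0 = 35.1793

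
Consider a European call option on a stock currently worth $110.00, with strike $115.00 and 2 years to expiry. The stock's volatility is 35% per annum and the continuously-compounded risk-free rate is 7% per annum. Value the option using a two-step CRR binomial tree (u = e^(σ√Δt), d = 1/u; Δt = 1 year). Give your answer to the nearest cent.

$24.55

CRR parameters: u = e^(σ√Δt) = e^(0.35·√1) = 1.4191, d = 1/u = 0.7047
Per-period rate: rΔt = 0.07·1 = 0.07, so R = e^0.07 = 1.0725
Risk-neutral probability p = (e^0.07 − 0.7047)/(1.4191 − 0.7047) = 0.3678/0.7144 = 0.5149
Terminal stock prices: S_uu = 221.5, S_ud = 110, S_dd = 54.62
Terminal payoffs (S − K): max(106.5, 0) = 106.5, max(-5, 0) = 0, max(-60.38, 0) = 0
Node u (S = 156.1): V_u = e^(−0.07)·[0.5149·106.5128 + 0.4851·0.0000] = 51.1338
Node d (S = 77.52): V_d = e^(−0.07)·[0.5149·0.0000 + 0.4851·0.0000] = 0.0000
Node 0 (S = 110): V_0 = e^(−0.07)·[0.5149·51.1338 + 0.4851·0.0000] = 24.5479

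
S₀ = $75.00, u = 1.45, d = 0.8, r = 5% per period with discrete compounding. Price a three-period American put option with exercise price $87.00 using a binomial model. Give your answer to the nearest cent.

Risk-neutral probability p = (1 + 0.05 − 0.8)/(1.45 − 0.8) = 0.2500/0.6500 = 0.3846
Terminal stock prices: S_uuu = 228.6, S_uud = 126.2, S_udd = 69.6, S_ddd = 38.4
Terminal payoffs (K − S): max(-141.6, 0) = 0, max(-39.15, 0) = 0, max(17.4, 0) = 17.4, max(48.6, 0) = 48.6
Node uu (S = 157.7): continuation = 1/1.05·[0.3846·0.0000 + 0.6154·0.0000] = 0.0000; exercise value = 0.0000 ≤ continuation, so V_uu = 0.0000
Node ud (S = 87): continuation = 1/1.05·[0.3846·0.0000 + 0.6154·17.4000] = 10.1978; exercise value = 0.0000 ≤ continuation, so V_ud = 10.1978
Node dd (S = 48): continuation = 1/1.05·[0.3846·17.4000 + 0.6154·48.6000] = 34.8571; exercise value = 39.0000 > continuation, so V_dd = 39.0000 (exercise)
Node u (S = 108.8): continuation = 1/1.05·[0.3846·0.0000 + 0.6154·10.1978] = 5.9767; exercise value = 0.0000 ≤ continuation, so V_u = 5.9767
Node d (S = 60): continuation = 1/1.05·[0.3846·10.1978 + 0.6154·39.0000] = 26.5926; exercise value = 27.0000 > continuation, so V_d = 27.0000 (exercise)
Node 0 (S = 75): continuation = 1/1.05·[0.3846·5.9767 + 0.6154·27.0000] = 18.0135; exercise value = 12.0000 ≤ continuation, so V_0 = 18.0135

$18.01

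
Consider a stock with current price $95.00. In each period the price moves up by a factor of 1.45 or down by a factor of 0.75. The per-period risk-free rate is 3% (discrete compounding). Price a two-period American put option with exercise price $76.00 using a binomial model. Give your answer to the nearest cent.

$7.66

Risk-neutral probability p = (1 + 0.03 − 0.75)/(1.45 − 0.75) = 0.2800/0.7000 = 0.4000
Terminal stock prices: S_uu = 199.7, S_ud = 103.3, S_dd = 53.44
Terminal payoffs (K − S): max(-123.7, 0) = 0, max(-27.31, 0) = 0, max(22.56, 0) = 22.56
Node u (S = 137.8): continuation = 1/1.03·[0.4000·0.0000 + 0.6000·0.0000] = 0.0000; exercise value = 0.0000 ≤ continuation, so V_u = 0.0000
Node d (S = 71.25): continuation = 1/1.03·[0.4000·0.0000 + 0.6000·22.5625] = 13.1432; exercise value = 4.7500 ≤ continuation, so V_d = 13.1432
Node 0 (S = 95): continuation = 1/1.03·[0.4000·0.0000 + 0.6000·13.1432] = 7.6562; exercise value = 0.0000 ≤ continuation, so V_0 = 7.6562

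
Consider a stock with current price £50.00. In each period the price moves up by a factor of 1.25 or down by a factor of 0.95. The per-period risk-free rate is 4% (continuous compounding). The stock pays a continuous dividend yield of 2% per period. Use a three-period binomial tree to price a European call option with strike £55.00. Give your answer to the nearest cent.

£3.14

Per-period risk-free factor R = e^0.04 = 1.0408; dividend-adjusted growth = e^(0.04−0.02) = 1.0202.
Risk-neutral probability p = (1.0202 − 0.95)/(1.25 − 0.95) = 0.0702/0.3000 = 0.2340
Terminal stock prices: S_uuu = 97.66, S_uud = 74.22, S_udd = 56.41, S_ddd = 42.87
Terminal payoffs (S − K): max(42.66, 0) = 42.66, max(19.22, 0) = 19.22, max(1.406, 0) = 1.406, max(-12.13, 0) = 0
Node uu (S = 78.12): V_uu = e^(−0.04)·[0.2340·42.6562 + 0.7660·19.2188] = 23.7346
Node ud (S = 59.38): V_ud = e^(−0.04)·[0.2340·19.2188 + 0.7660·1.4062] = 5.3559
Node dd (S = 45.12): V_dd = e^(−0.04)·[0.2340·1.4062 + 0.7660·0.0000] = 0.3162
Node u (S = 62.5): V_u = e^(−0.04)·[0.2340·23.7346 + 0.7660·5.3559] = 9.2779
Node d (S = 47.5): V_d = e^(−0.04)·[0.2340·5.3559 + 0.7660·0.3162] = 1.4368
Node 0 (S = 50): V_0 = e^(−0.04)·[0.2340·9.2779 + 0.7660·1.4368] = 3.1434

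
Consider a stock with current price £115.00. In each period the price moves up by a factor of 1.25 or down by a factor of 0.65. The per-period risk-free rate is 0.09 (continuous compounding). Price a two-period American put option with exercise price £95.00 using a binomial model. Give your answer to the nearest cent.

Risk-neutral probability p = (e^0.09 − 0.65)/(1.25 − 0.65) = 0.4442/0.6000 = 0.7403
Terminal stock prices: S_uu = 179.7, S_ud = 93.44, S_dd = 48.59
Terminal payoffs (K − S): max(-84.69, 0) = 0, max(1.562, 0) = 1.562, max(46.41, 0) = 46.41
Node u (S = 143.8): continuation = e^(−0.09)·[0.7403·0.0000 + 0.2597·1.5625] = 0.3709; exercise value = 0.0000 ≤ continuation, so V_u = 0.3709
Node d (S = 74.75): continuation = e^(−0.09)·[0.7403·1.5625 + 0.2597·46.4125] = 12.0735; exercise value = 20.2500 > continuation, so V_d = 20.2500 (exercise)
Node 0 (S = 115): continuation = e^(−0.09)·[0.7403·0.3709 + 0.2597·20.2500] = 5.0574; exercise value = 0.0000 ≤ continuation, so V_0 = 5.0574

£5.06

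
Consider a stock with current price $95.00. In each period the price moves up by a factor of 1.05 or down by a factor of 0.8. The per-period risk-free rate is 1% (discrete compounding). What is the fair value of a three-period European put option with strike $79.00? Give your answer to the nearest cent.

$1.07

Risk-neutral probability p = (1 + 0.01 − 0.8)/(1.05 − 0.8) = 0.2100/0.2500 = 0.8400
Terminal stock prices: S_uuu = 110, S_uud = 83.79, S_udd = 63.84, S_ddd = 48.64
Terminal payoffs (K − S): max(-30.97, 0) = 0, max(-4.79, 0) = 0, max(15.16, 0) = 15.16, max(30.36, 0) = 30.36
Node uu (S = 104.7): V_uu = 1/1.01·[0.8400·0.0000 + 0.1600·0.0000] = 0.0000
Node ud (S = 79.8): V_ud = 1/1.01·[0.8400·0.0000 + 0.1600·15.1600] = 2.4016
Node dd (S = 60.8): V_dd = 1/1.01·[0.8400·15.1600 + 0.1600·30.3600] = 17.4178
Node u (S = 99.75): V_u = 1/1.01·[0.8400·0.0000 + 0.1600·2.4016] = 0.3804
Node d (S = 76): V_d = 1/1.01·[0.8400·2.4016 + 0.1600·17.4178] = 4.7566
Node 0 (S = 95): V_0 = 1/1.01·[0.8400·0.3804 + 0.1600·4.7566] = 1.0699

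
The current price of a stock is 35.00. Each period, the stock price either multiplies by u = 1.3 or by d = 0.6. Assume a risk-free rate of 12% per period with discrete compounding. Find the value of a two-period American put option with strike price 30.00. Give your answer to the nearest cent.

2.48

Risk-neutral probability p = (1 + 0.12 − 0.6)/(1.3 − 0.6) = 0.5200/0.7000 = 0.7429
Terminal stock prices: S_uu = 59.15, S_ud = 27.3, S_dd = 12.6
Terminal payoffs (K − S): max(-29.15, 0) = 0, max(2.7, 0) = 2.7, max(17.4, 0) = 17.4
Node u (S = 45.5): continuation = 1/1.12·[0.7429·0.0000 + 0.2571·2.7000] = 0.6199; exercise value = 0.0000 ≤ continuation, so V_u = 0.6199
Node d (S = 21): continuation = 1/1.12·[0.7429·2.7000 + 0.2571·17.4000] = 5.7857; exercise value = 9.0000 > continuation, so V_d = 9.0000 (exercise)
Node 0 (S = 35): continuation = 1/1.12·[0.7429·0.6199 + 0.2571·9.0000] = 2.4775; exercise value = 0.0000 ≤ continuation, so V_0 = 2.4775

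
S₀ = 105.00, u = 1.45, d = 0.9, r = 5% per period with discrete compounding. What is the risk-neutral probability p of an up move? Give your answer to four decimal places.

p = 0.2727

Risk-neutral probability p = (1 + 0.05 − 0.9)/(1.45 − 0.9) = 0.1500/0.5500 = 0.2727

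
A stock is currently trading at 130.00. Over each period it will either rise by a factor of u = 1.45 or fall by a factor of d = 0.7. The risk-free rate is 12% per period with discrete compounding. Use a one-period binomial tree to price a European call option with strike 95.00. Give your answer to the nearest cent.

Risk-neutral probability p = (1 + 0.12 − 0.7)/(1.45 − 0.7) = 0.4200/0.7500 = 0.5600
Terminal stock prices: S_u = 188.5, S_d = 91
Terminal payoffs (S − K): max(93.5, 0) = 93.5, max(-4, 0) = 0
Node 0 (S = 130): V_0 = 1/1.12·[0.5600·93.5000 + 0.4400·0.0000] = 46.7500

46.75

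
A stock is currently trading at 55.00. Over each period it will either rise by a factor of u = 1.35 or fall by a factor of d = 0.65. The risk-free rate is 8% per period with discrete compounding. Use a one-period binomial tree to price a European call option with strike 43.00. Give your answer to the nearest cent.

17.77

Risk-neutral probability p = (1 + 0.08 − 0.65)/(1.35 − 0.65) = 0.4300/0.7000 = 0.6143
Terminal stock prices: S_u = 74.25, S_d = 35.75
Terminal payoffs (S − K): max(31.25, 0) = 31.25, max(-7.25, 0) = 0
Node 0 (S = 55): V_0 = 1/1.08·[0.6143·31.2500 + 0.3857·0.0000] = 17.7745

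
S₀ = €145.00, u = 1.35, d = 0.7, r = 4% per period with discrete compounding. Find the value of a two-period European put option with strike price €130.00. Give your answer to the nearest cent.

€12.40

Risk-neutral probability p = (1 + 0.04 − 0.7)/(1.35 − 0.7) = 0.3400/0.6500 = 0.5231
Terminal stock prices: S_uu = 264.3, S_ud = 137, S_dd = 71.05
Terminal payoffs (K − S): max(-134.3, 0) = 0, max(-7.025, 0) = 0, max(58.95, 0) = 58.95
Node u (S = 195.8): V_u = 1/1.04·[0.5231·0.0000 + 0.4769·0.0000] = 0.0000
Node d (S = 101.5): V_d = 1/1.04·[0.5231·0.0000 + 0.4769·58.9500] = 27.0333
Node 0 (S = 145): V_0 = 1/1.04·[0.5231·0.0000 + 0.4769·27.0333] = 12.3969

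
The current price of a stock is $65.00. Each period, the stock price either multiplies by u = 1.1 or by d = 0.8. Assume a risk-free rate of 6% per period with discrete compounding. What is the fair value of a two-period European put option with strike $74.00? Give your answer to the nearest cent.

Risk-neutral probability p = (1 + 0.06 − 0.8)/(1.1 − 0.8) = 0.2600/0.3000 = 0.8667
Terminal stock prices: S_uu = 78.65, S_ud = 57.2, S_dd = 41.6
Terminal payoffs (K − S): max(-4.65, 0) = 0, max(16.8, 0) = 16.8, max(32.4, 0) = 32.4
Node u (S = 71.5): V_u = 1/1.06·[0.8667·0.0000 + 0.1333·16.8000] = 2.1132
Node d (S = 52): V_d = 1/1.06·[0.8667·16.8000 + 0.1333·32.4000] = 17.8113
Node 0 (S = 65): V_0 = 1/1.06·[0.8667·2.1132 + 0.1333·17.8113] = 3.9682

$3.97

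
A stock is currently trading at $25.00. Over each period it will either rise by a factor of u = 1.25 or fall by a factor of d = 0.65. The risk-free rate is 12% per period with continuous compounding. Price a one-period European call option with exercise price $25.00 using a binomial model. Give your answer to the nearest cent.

$4.41

Risk-neutral probability p = (e^0.12 − 0.65)/(1.25 − 0.65) = 0.4775/0.6000 = 0.7958
Terminal stock prices: S_u = 31.25, S_d = 16.25
Terminal payoffs (S − K): max(6.25, 0) = 6.25, max(-8.75, 0) = 0
Node 0 (S = 25): V_0 = e^(−0.12)·[0.7958·6.2500 + 0.2042·0.0000] = 4.4115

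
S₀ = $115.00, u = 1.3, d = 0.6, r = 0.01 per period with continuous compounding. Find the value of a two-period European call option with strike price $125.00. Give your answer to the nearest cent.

$23.33

Risk-neutral probability p = (e^0.01 − 0.6)/(1.3 − 0.6) = 0.4101/0.7000 = 0.5858
Terminal stock prices: S_uu = 194.4, S_ud = 89.7, S_dd = 41.4
Terminal payoffs (S − K): max(69.35, 0) = 69.35, max(-35.3, 0) = 0, max(-83.6, 0) = 0
Node u (S = 149.5): V_u = e^(−0.01)·[0.5858·69.3500 + 0.4142·0.0000] = 40.2200
Node d (S = 69): V_d = e^(−0.01)·[0.5858·0.0000 + 0.4142·0.0000] = 0.0000
Node 0 (S = 115): V_0 = e^(−0.01)·[0.5858·40.2200 + 0.4142·0.0000] = 23.3259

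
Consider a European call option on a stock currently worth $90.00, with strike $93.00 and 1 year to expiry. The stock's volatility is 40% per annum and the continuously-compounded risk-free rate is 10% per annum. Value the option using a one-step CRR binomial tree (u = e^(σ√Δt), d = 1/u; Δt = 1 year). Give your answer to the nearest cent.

$19.76

CRR parameters: u = e^(σ√Δt) = e^(0.4·√1) = 1.4918, d = 1/u = 0.6703
Per-period rate: rΔt = 0.1·1 = 0.1, so R = e^0.1 = 1.1052
Risk-neutral probability p = (e^0.1 − 0.6703)/(1.4918 − 0.6703) = 0.4349/0.8215 = 0.5293
Terminal stock prices: S_u = 134.3, S_d = 60.33
Terminal payoffs (S − K): max(41.26, 0) = 41.26, max(-32.67, 0) = 0
Node 0 (S = 90): V_0 = e^(−0.1)·[0.5293·41.2642 + 0.4707·0.0000] = 19.7640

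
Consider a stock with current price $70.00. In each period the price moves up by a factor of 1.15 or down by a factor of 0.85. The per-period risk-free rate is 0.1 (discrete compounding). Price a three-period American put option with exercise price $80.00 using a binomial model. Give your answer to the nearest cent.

$10.00

Risk-neutral probability p = (1 + 0.1 − 0.85)/(1.15 − 0.85) = 0.2500/0.3000 = 0.8333
Terminal stock prices: S_uuu = 106.5, S_uud = 78.69, S_udd = 58.16, S_ddd = 42.99
Terminal payoffs (K − S): max(-26.46, 0) = 0, max(1.311, 0) = 1.311, max(21.84, 0) = 21.84, max(37.01, 0) = 37.01
Node uu (S = 92.57): continuation = 1/1.1·[0.8333·0.0000 + 0.1667·1.3113] = 0.1987; exercise value = 0.0000 ≤ continuation, so V_uu = 0.1987
Node ud (S = 68.42): continuation = 1/1.1·[0.8333·1.3113 + 0.1667·21.8388] = 4.3023; exercise value = 11.5750 > continuation, so V_ud = 11.5750 (exercise)
Node dd (S = 50.57): continuation = 1/1.1·[0.8333·21.8388 + 0.1667·37.0113] = 22.1523; exercise value = 29.4250 > continuation, so V_dd = 29.4250 (exercise)
Node u (S = 80.5): continuation = 1/1.1·[0.8333·0.1987 + 0.1667·11.5750] = 1.9043; exercise value = 0.0000 ≤ continuation, so V_u = 1.9043
Node d (S = 59.5): continuation = 1/1.1·[0.8333·11.5750 + 0.1667·29.4250] = 13.2273; exercise value = 20.5000 > continuation, so V_d = 20.5000 (exercise)
Node 0 (S = 70): continuation = 1/1.1·[0.8333·1.9043 + 0.1667·20.5000] = 4.5487; exercise value = 10.0000 > continuation, so V_0 = 10.0000 (exercise)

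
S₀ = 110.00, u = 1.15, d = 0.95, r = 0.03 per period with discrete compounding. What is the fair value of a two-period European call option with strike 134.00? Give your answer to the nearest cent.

1.73

Risk-neutral probability p = (1 + 0.03 − 0.95)/(1.15 − 0.95) = 0.0800/0.2000 = 0.4000
Terminal stock prices: S_uu = 145.5, S_ud = 120.2, S_dd = 99.27
Terminal payoffs (S − K): max(11.47, 0) = 11.47, max(-13.83, 0) = 0, max(-34.73, 0) = 0
Node u (S = 126.5): V_u = 1/1.03·[0.4000·11.4750 + 0.6000·0.0000] = 4.4563
Node d (S = 104.5): V_d = 1/1.03·[0.4000·0.0000 + 0.6000·0.0000] = 0.0000
Node 0 (S = 110): V_0 = 1/1.03·[0.4000·4.4563 + 0.6000·0.0000] = 1.7306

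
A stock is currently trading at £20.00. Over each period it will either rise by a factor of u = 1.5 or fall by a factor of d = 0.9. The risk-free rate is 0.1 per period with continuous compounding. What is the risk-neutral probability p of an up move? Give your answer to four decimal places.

p = 0.3420

Risk-neutral probability p = (e^0.1 − 0.9)/(1.5 − 0.9) = 0.2052/0.6000 = 0.3420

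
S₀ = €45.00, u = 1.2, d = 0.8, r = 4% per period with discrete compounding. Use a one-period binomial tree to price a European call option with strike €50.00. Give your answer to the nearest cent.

Risk-neutral probability p = (1 + 0.04 − 0.8)/(1.2 − 0.8) = 0.2400/0.4000 = 0.6000
Terminal stock prices: S_u = 54, S_d = 36
Terminal payoffs (S − K): max(4, 0) = 4, max(-14, 0) = 0
Node 0 (S = 45): V_0 = 1/1.04·[0.6000·4.0000 + 0.4000·0.0000] = 2.3077

€2.31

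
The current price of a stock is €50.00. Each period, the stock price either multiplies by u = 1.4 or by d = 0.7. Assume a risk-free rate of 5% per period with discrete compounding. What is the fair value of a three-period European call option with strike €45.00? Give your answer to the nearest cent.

Risk-neutral probability p = (1 + 0.05 − 0.7)/(1.4 − 0.7) = 0.3500/0.7000 = 0.5000
Terminal stock prices: S_uuu = 137.2, S_uud = 68.6, S_udd = 34.3, S_ddd = 17.15
Terminal payoffs (S − K): max(92.2, 0) = 92.2, max(23.6, 0) = 23.6, max(-10.7, 0) = 0, max(-27.85, 0) = 0
Node uu (S = 98): V_uu = 1/1.05·[0.5000·92.2000 + 0.5000·23.6000] = 55.1429
Node ud (S = 49): V_ud = 1/1.05·[0.5000·23.6000 + 0.5000·0.0000] = 11.2381
Node dd (S = 24.5): V_dd = 1/1.05·[0.5000·0.0000 + 0.5000·0.0000] = 0.0000
Node u (S = 70): V_u = 1/1.05·[0.5000·55.1429 + 0.5000·11.2381] = 31.6100
Node d (S = 35): V_d = 1/1.05·[0.5000·11.2381 + 0.5000·0.0000] = 5.3515
Node 0 (S = 50): V_0 = 1/1.05·[0.5000·31.6100 + 0.5000·5.3515] = 17.6007

€17.60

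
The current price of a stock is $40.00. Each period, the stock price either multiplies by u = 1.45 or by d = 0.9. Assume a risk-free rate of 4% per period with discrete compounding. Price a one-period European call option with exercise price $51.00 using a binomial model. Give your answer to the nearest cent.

Risk-neutral probability p = (1 + 0.04 − 0.9)/(1.45 − 0.9) = 0.1400/0.5500 = 0.2545
Terminal stock prices: S_u = 58, S_d = 36
Terminal payoffs (S − K): max(7, 0) = 7, max(-15, 0) = 0
Node 0 (S = 40): V_0 = 1/1.04·[0.2545·7.0000 + 0.7455·0.0000] = 1.7133

$1.71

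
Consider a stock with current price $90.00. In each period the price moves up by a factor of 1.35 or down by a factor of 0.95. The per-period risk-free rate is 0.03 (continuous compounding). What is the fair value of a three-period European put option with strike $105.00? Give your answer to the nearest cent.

$12.97

Risk-neutral probability p = (e^0.03 − 0.95)/(1.35 − 0.95) = 0.0805/0.4000 = 0.2011
Terminal stock prices: S_uuu = 221.4, S_uud = 155.8, S_udd = 109.7, S_ddd = 77.16
Terminal payoffs (K − S): max(-116.4, 0) = 0, max(-50.82, 0) = 0, max(-4.654, 0) = 0, max(27.84, 0) = 27.84
Node uu (S = 164): V_uu = e^(−0.03)·[0.2011·0.0000 + 0.7989·0.0000] = 0.0000
Node ud (S = 115.4): V_ud = e^(−0.03)·[0.2011·0.0000 + 0.7989·0.0000] = 0.0000
Node dd (S = 81.22): V_dd = e^(−0.03)·[0.2011·0.0000 + 0.7989·27.8363] = 21.5802
Node u (S = 121.5): V_u = e^(−0.03)·[0.2011·0.0000 + 0.7989·0.0000] = 0.0000
Node d (S = 85.5): V_d = e^(−0.03)·[0.2011·0.0000 + 0.7989·21.5802] = 16.7301
Node 0 (S = 90): V_0 = e^(−0.03)·[0.2011·0.0000 + 0.7989·16.7301] = 12.9701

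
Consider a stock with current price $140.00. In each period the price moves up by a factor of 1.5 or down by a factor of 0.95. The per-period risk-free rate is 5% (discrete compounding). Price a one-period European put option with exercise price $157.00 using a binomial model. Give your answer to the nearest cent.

$18.70

Risk-neutral probability p = (1 + 0.05 − 0.95)/(1.5 − 0.95) = 0.1000/0.5500 = 0.1818
Terminal stock prices: S_u = 210, S_d = 133
Terminal payoffs (K − S): max(-53, 0) = 0, max(24, 0) = 24
Node 0 (S = 140): V_0 = 1/1.05·[0.1818·0.0000 + 0.8182·24.0000] = 18.7013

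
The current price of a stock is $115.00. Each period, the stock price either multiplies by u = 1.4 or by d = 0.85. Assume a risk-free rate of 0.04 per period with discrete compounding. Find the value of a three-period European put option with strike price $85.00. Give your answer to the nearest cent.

$3.58

Risk-neutral probability p = (1 + 0.04 − 0.85)/(1.4 − 0.85) = 0.1900/0.5500 = 0.3455
Terminal stock prices: S_uuu = 315.6, S_uud = 191.6, S_udd = 116.3, S_ddd = 70.62
Terminal payoffs (K − S): max(-230.6, 0) = 0, max(-106.6, 0) = 0, max(-31.32, 0) = 0, max(14.38, 0) = 14.38
Node uu (S = 225.4): V_uu = 1/1.04·[0.3455·0.0000 + 0.6545·0.0000] = 0.0000
Node ud (S = 136.8): V_ud = 1/1.04·[0.3455·0.0000 + 0.6545·0.0000] = 0.0000
Node dd (S = 83.09): V_dd = 1/1.04·[0.3455·0.0000 + 0.6545·14.3756] = 9.0476
Node u (S = 161): V_u = 1/1.04·[0.3455·0.0000 + 0.6545·0.0000] = 0.0000
Node d (S = 97.75): V_d = 1/1.04·[0.3455·0.0000 + 0.6545·9.0476] = 5.6943
Node 0 (S = 115): V_0 = 1/1.04·[0.3455·0.0000 + 0.6545·5.6943] = 3.5838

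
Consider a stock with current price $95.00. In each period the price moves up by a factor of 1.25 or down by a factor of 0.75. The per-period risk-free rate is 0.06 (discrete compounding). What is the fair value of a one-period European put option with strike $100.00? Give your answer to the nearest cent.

$10.31

Risk-neutral probability p = (1 + 0.06 − 0.75)/(1.25 − 0.75) = 0.3100/0.5000 = 0.6200
Terminal stock prices: S_u = 118.8, S_d = 71.25
Terminal payoffs (K − S): max(-18.75, 0) = 0, max(28.75, 0) = 28.75
Node 0 (S = 95): V_0 = 1/1.06·[0.6200·0.0000 + 0.3800·28.7500] = 10.3066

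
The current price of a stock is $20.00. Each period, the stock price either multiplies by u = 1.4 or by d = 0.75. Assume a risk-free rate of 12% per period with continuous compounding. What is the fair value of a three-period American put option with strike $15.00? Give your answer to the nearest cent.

$0.52

Risk-neutral probability p = (e^0.12 − 0.75)/(1.4 − 0.75) = 0.3775/0.6500 = 0.5808
Terminal stock prices: S_uuu = 54.88, S_uud = 29.4, S_udd = 15.75, S_ddd = 8.438
Terminal payoffs (K − S): max(-39.88, 0) = 0, max(-14.4, 0) = 0, max(-0.75, 0) = 0, max(6.562, 0) = 6.562
Node uu (S = 39.2): continuation = e^(−0.12)·[0.5808·0.0000 + 0.4192·0.0000] = 0.0000; exercise value = 0.0000 ≤ continuation, so V_uu = 0.0000
Node ud (S = 21): continuation = e^(−0.12)·[0.5808·0.0000 + 0.4192·0.0000] = 0.0000; exercise value = 0.0000 ≤ continuation, so V_ud = 0.0000
Node dd (S = 11.25): continuation = e^(−0.12)·[0.5808·0.0000 + 0.4192·6.5625] = 2.4401; exercise value = 3.7500 > continuation, so V_dd = 3.7500 (exercise)
Node u (S = 28): continuation = e^(−0.12)·[0.5808·0.0000 + 0.4192·0.0000] = 0.0000; exercise value = 0.0000 ≤ continuation, so V_u = 0.0000
Node d (S = 15): continuation = e^(−0.12)·[0.5808·0.0000 + 0.4192·3.7500] = 1.3944; exercise value = 0.0000 ≤ continuation, so V_d = 1.3944
Node 0 (S = 20): continuation = e^(−0.12)·[0.5808·0.0000 + 0.4192·1.3944] = 0.5185; exercise value = 0.0000 ≤ continuation, so V_0 = 0.5185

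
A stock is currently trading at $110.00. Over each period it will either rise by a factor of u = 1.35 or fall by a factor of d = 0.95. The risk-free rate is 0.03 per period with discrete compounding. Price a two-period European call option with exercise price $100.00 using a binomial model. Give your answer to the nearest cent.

$16.18

Risk-neutral probability p = (1 + 0.03 − 0.95)/(1.35 − 0.95) = 0.0800/0.4000 = 0.2000
Terminal stock prices: S_uu = 200.5, S_ud = 141.1, S_dd = 99.27
Terminal payoffs (S − K): max(100.5, 0) = 100.5, max(41.07, 0) = 41.07, max(-0.725, 0) = 0
Node u (S = 148.5): V_u = 1/1.03·[0.2000·100.4750 + 0.8000·41.0750] = 51.4126
Node d (S = 104.5): V_d = 1/1.03·[0.2000·41.0750 + 0.8000·0.0000] = 7.9757
Node 0 (S = 110): V_0 = 1/1.03·[0.2000·51.4126 + 0.8000·7.9757] = 16.1778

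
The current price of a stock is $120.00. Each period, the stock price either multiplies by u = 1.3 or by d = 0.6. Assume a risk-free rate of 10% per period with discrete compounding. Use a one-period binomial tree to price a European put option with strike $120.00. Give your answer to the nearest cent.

Risk-neutral probability p = (1 + 0.1 − 0.6)/(1.3 − 0.6) = 0.5000/0.7000 = 0.7143
Terminal stock prices: S_u = 156, S_d = 72
Terminal payoffs (K − S): max(-36, 0) = 0, max(48, 0) = 48
Node 0 (S = 120): V_0 = 1/1.1·[0.7143·0.0000 + 0.2857·48.0000] = 12.4675

$12.47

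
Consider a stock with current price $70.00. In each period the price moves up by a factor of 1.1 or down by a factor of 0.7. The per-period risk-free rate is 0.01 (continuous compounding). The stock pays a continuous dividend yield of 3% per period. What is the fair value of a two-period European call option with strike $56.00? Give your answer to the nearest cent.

$13.80

Per-period risk-free factor R = e^0.01 = 1.0101; dividend-adjusted growth = e^(0.01−0.03) = 0.9802.
Risk-neutral probability p = (0.9802 − 0.7)/(1.1 − 0.7) = 0.2802/0.4000 = 0.7005
Terminal stock prices: S_uu = 84.7, S_ud = 53.9, S_dd = 34.3
Terminal payoffs (S − K): max(28.7, 0) = 28.7, max(-2.1, 0) = 0, max(-21.7, 0) = 0
Node u (S = 77): V_u = e^(−0.01)·[0.7005·28.7000 + 0.2995·0.0000] = 19.9042
Node d (S = 49): V_d = e^(−0.01)·[0.7005·0.0000 + 0.2995·0.0000] = 0.0000
Node 0 (S = 70): V_0 = e^(−0.01)·[0.7005·19.9042 + 0.2995·0.0000] = 13.8041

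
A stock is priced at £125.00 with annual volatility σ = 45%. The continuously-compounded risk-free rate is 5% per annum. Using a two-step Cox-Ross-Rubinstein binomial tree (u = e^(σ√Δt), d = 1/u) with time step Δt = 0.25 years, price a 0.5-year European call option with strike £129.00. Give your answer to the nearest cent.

CRR parameters: u = e^(σ√Δt) = e^(0.45·√0.25) = 1.2523, d = 1/u = 0.7985
Per-period rate: rΔt = 0.05·0.25 = 0.0125, so R = e^0.0125 = 1.0126
Risk-neutral probability p = (e^0.0125 − 0.7985)/(1.2523 − 0.7985) = 0.2141/0.4538 = 0.4717
Terminal stock prices: S_uu = 196, S_ud = 125, S_dd = 79.7
Terminal payoffs (S − K): max(67.04, 0) = 67.04, max(-4, 0) = 0, max(-49.3, 0) = 0
Node u (S = 156.5): V_u = e^(−0.0125)·[0.4717·67.0390 + 0.5283·0.0000] = 31.2297
Node d (S = 99.81): V_d = e^(−0.0125)·[0.4717·0.0000 + 0.5283·0.0000] = 0.0000
Node 0 (S = 125): V_0 = e^(−0.0125)·[0.4717·31.2297 + 0.5283·0.0000] = 14.5482

£14.55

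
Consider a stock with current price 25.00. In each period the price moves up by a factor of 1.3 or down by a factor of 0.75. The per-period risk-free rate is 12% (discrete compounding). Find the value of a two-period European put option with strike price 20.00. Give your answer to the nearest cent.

Risk-neutral probability p = (1 + 0.12 − 0.75)/(1.3 − 0.75) = 0.3700/0.5500 = 0.6727
Terminal stock prices: S_uu = 42.25, S_ud = 24.38, S_dd = 14.06
Terminal payoffs (K − S): max(-22.25, 0) = 0, max(-4.375, 0) = 0, max(5.938, 0) = 5.938
Node u (S = 32.5): V_u = 1/1.12·[0.6727·0.0000 + 0.3273·0.0000] = 0.0000
Node d (S = 18.75): V_d = 1/1.12·[0.6727·0.0000 + 0.3273·5.9375] = 1.7350
Node 0 (S = 25): V_0 = 1/1.12·[0.6727·0.0000 + 0.3273·1.7350] = 0.5070

0.51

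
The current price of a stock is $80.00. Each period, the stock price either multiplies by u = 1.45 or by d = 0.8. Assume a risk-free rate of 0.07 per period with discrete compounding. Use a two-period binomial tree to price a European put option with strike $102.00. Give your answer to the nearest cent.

Risk-neutral probability p = (1 + 0.07 − 0.8)/(1.45 − 0.8) = 0.2700/0.6500 = 0.4154
Terminal stock prices: S_uu = 168.2, S_ud = 92.8, S_dd = 51.2
Terminal payoffs (K − S): max(-66.2, 0) = 0, max(9.2, 0) = 9.2, max(50.8, 0) = 50.8
Node u (S = 116): V_u = 1/1.07·[0.4154·0.0000 + 0.5846·9.2000] = 5.0266
Node d (S = 64): V_d = 1/1.07·[0.4154·9.2000 + 0.5846·50.8000] = 31.3271
Node 0 (S = 80): V_0 = 1/1.07·[0.4154·5.0266 + 0.5846·31.3271] = 19.0675

$19.07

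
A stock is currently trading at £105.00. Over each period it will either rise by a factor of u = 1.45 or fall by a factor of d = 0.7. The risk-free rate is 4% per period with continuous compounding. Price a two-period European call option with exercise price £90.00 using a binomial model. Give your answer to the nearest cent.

£32.51

Risk-neutral probability p = (e^0.04 − 0.7)/(1.45 − 0.7) = 0.3408/0.7500 = 0.4544
Terminal stock prices: S_uu = 220.8, S_ud = 106.6, S_dd = 51.45
Terminal payoffs (S − K): max(130.8, 0) = 130.8, max(16.57, 0) = 16.57, max(-38.55, 0) = 0
Node u (S = 152.2): V_u = e^(−0.04)·[0.4544·130.7625 + 0.5456·16.5750] = 65.7790
Node d (S = 73.5): V_d = e^(−0.04)·[0.4544·16.5750 + 0.5456·0.0000] = 7.2366
Node 0 (S = 105): V_0 = e^(−0.04)·[0.4544·65.7790 + 0.5456·7.2366] = 32.5122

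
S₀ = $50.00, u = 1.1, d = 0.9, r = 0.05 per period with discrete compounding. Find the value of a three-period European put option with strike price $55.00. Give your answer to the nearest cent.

$1.72

Risk-neutral probability p = (1 + 0.05 − 0.9)/(1.1 − 0.9) = 0.1500/0.2000 = 0.7500
Terminal stock prices: S_uuu = 66.55, S_uud = 54.45, S_udd = 44.55, S_ddd = 36.45
Terminal payoffs (K − S): max(-11.55, 0) = 0, max(0.55, 0) = 0.55, max(10.45, 0) = 10.45, max(18.55, 0) = 18.55
Node uu (S = 60.5): V_uu = 1/1.05·[0.7500·0.0000 + 0.2500·0.5500] = 0.1310
Node ud (S = 49.5): V_ud = 1/1.05·[0.7500·0.5500 + 0.2500·10.4500] = 2.8810
Node dd (S = 40.5): V_dd = 1/1.05·[0.7500·10.4500 + 0.2500·18.5500] = 11.8810
Node u (S = 55): V_u = 1/1.05·[0.7500·0.1310 + 0.2500·2.8810] = 0.7795
Node d (S = 45): V_d = 1/1.05·[0.7500·2.8810 + 0.2500·11.8810] = 4.8866
Node 0 (S = 50): V_0 = 1/1.05·[0.7500·0.7795 + 0.2500·4.8866] = 1.7203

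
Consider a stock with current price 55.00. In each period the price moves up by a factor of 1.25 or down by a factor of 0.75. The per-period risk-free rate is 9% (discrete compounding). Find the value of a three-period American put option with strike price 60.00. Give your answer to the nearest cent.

7.05

Risk-neutral probability p = (1 + 0.09 − 0.75)/(1.25 − 0.75) = 0.3400/0.5000 = 0.6800
Terminal stock prices: S_uuu = 107.4, S_uud = 64.45, S_udd = 38.67, S_ddd = 23.2
Terminal payoffs (K − S): max(-47.42, 0) = 0, max(-4.453, 0) = 0, max(21.33, 0) = 21.33, max(36.8, 0) = 36.8
Node uu (S = 85.94): continuation = 1/1.09·[0.6800·0.0000 + 0.3200·0.0000] = 0.0000; exercise value = 0.0000 ≤ continuation, so V_uu = 0.0000
Node ud (S = 51.56): continuation = 1/1.09·[0.6800·0.0000 + 0.3200·21.3281] = 6.2615; exercise value = 8.4375 > continuation, so V_ud = 8.4375 (exercise)
Node dd (S = 30.94): continuation = 1/1.09·[0.6800·21.3281 + 0.3200·36.7969] = 24.1084; exercise value = 29.0625 > continuation, so V_dd = 29.0625 (exercise)
Node u (S = 68.75): continuation = 1/1.09·[0.6800·0.0000 + 0.3200·8.4375] = 2.4771; exercise value = 0.0000 ≤ continuation, so V_u = 2.4771
Node d (S = 41.25): continuation = 1/1.09·[0.6800·8.4375 + 0.3200·29.0625] = 13.7959; exercise value = 18.7500 > continuation, so V_d = 18.7500 (exercise)
Node 0 (S = 55): continuation = 1/1.09·[0.6800·2.4771 + 0.3200·18.7500] = 7.0499; exercise value = 5.0000 ≤ continuation, so V_0 = 7.0499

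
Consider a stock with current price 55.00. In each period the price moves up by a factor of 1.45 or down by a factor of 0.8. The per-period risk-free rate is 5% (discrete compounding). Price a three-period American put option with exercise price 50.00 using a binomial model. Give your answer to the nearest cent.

5.08

Risk-neutral probability p = (1 + 0.05 − 0.8)/(1.45 − 0.8) = 0.2500/0.6500 = 0.3846
Terminal stock prices: S_uuu = 167.7, S_uud = 92.51, S_udd = 51.04, S_ddd = 28.16
Terminal payoffs (K − S): max(-117.7, 0) = 0, max(-42.51, 0) = 0, max(-1.04, 0) = 0, max(21.84, 0) = 21.84
Node uu (S = 115.6): continuation = 1/1.05·[0.3846·0.0000 + 0.6154·0.0000] = 0.0000; exercise value = 0.0000 ≤ continuation, so V_uu = 0.0000
Node ud (S = 63.8): continuation = 1/1.05·[0.3846·0.0000 + 0.6154·0.0000] = 0.0000; exercise value = 0.0000 ≤ continuation, so V_ud = 0.0000
Node dd (S = 35.2): continuation = 1/1.05·[0.3846·0.0000 + 0.6154·21.8400] = 12.8000; exercise value = 14.8000 > continuation, so V_dd = 14.8000 (exercise)
Node u (S = 79.75): continuation = 1/1.05·[0.3846·0.0000 + 0.6154·0.0000] = 0.0000; exercise value = 0.0000 ≤ continuation, so V_u = 0.0000
Node d (S = 44): continuation = 1/1.05·[0.3846·0.0000 + 0.6154·14.8000] = 8.6740; exercise value = 6.0000 ≤ continuation, so V_d = 8.6740
Node 0 (S = 55): continuation = 1/1.05·[0.3846·0.0000 + 0.6154·8.6740] = 5.0837; exercise value = 0.0000 ≤ continuation, so V_0 = 5.0837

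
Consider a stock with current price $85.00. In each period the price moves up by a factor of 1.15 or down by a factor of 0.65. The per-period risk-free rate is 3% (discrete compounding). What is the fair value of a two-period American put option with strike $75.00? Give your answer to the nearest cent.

Risk-neutral probability p = (1 + 0.03 − 0.65)/(1.15 − 0.65) = 0.3800/0.5000 = 0.7600
Terminal stock prices: S_uu = 112.4, S_ud = 63.54, S_dd = 35.91
Terminal payoffs (K − S): max(-37.41, 0) = 0, max(11.46, 0) = 11.46, max(39.09, 0) = 39.09
Node u (S = 97.75): continuation = 1/1.03·[0.7600·0.0000 + 0.2400·11.4625] = 2.6709; exercise value = 0.0000 ≤ continuation, so V_u = 2.6709
Node d (S = 55.25): continuation = 1/1.03·[0.7600·11.4625 + 0.2400·39.0875] = 17.5655; exercise value = 19.7500 > continuation, so V_d = 19.7500 (exercise)
Node 0 (S = 85): continuation = 1/1.03·[0.7600·2.6709 + 0.2400·19.7500] = 6.5727; exercise value = 0.0000 ≤ continuation, so V_0 = 6.5727

$6.57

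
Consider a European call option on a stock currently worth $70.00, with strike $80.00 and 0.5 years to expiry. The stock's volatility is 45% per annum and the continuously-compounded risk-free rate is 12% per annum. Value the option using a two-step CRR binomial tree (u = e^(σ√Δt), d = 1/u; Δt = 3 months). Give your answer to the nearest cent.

CRR parameters: u = e^(σ√Δt) = e^(0.45·√0.25) = 1.2523, d = 1/u = 0.7985
Per-period rate: rΔt = 0.12·0.25 = 0.03, so R = e^0.03 = 1.0305
Risk-neutral probability p = (e^0.03 − 0.7985)/(1.2523 − 0.7985) = 0.2319/0.4538 = 0.5111
Terminal stock prices: S_uu = 109.8, S_ud = 70, S_dd = 44.63
Terminal payoffs (S − K): max(29.78, 0) = 29.78, max(-10, 0) = 0, max(-35.37, 0) = 0
Node u (S = 87.66): V_u = e^(−0.03)·[0.5111·29.7819 + 0.4889·0.0000] = 14.7715
Node d (S = 55.9): V_d = e^(−0.03)·[0.5111·0.0000 + 0.4889·0.0000] = 0.0000
Node 0 (S = 70): V_0 = e^(−0.03)·[0.5111·14.7715 + 0.4889·0.0000] = 7.3265

$7.33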